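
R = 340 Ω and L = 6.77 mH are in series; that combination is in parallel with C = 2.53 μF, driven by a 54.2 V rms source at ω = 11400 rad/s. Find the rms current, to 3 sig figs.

X_L = ωL = 77.2 Ω
X_C = 1/(ωC) = 34.7 Ω
Branch 1 (R+jX_L): Z₁ = 340 + j77.2 Ω, |Z₁| = 349 Ω
Branch 2 (−jX_C): Z₂ = −j34.7 Ω
Parallel: Z = Z₁Z₂/(Z₁+Z₂), |Z| = 35.3 Ω, ∠Z = -84.3°
I = V/|Z| = 54.2/35.3 = 1.54 A

1.54 A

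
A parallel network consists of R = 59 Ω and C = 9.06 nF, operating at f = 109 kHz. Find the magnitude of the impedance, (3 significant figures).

55.4 Ω

ω = 2πf = 684900 rad/s
X_C = 1/(ωC) = 161 Ω
Parallel: admittances add. Y = 1/R + jωC
Y = (0.0169 + j0.00620) S
|Y| = 0.0180 S → |Z| = 1/|Y| = 55.4 Ω, ∠Z = −∠Y = -20.1°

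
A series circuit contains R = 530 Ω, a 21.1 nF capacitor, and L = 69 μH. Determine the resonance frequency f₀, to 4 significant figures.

131.9 kHz

ω₀ = 1/√(LC) = 1/√(6.9e-05 × 2.11e-08) = 828800 rad/s
f₀ = ω₀/(2π) = 131.9 kHz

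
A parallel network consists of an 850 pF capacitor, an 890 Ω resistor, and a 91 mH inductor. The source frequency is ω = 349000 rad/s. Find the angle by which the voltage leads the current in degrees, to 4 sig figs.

-13.28°

X_L = ωL = 31760 Ω
X_C = 1/(ωC) = 3371 Ω
Parallel: admittances add. Y = 1/R + 1/(jωL) + jωC
Y = (0.001124 + j0.0002652) S
|Y| = 0.001154 S → |Z| = 1/|Y| = 866.2 Ω, ∠Z = −∠Y = -13.28°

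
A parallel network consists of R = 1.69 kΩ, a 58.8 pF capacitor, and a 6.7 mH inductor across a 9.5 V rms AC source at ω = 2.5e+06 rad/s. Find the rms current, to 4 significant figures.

X_L = ωL = 16750 Ω
X_C = 1/(ωC) = 6803 Ω
Parallel: admittances add. Y = 1/R + 1/(jωL) + jωC
Y = (0.0005917 + j8.73e-05) S
|Y| = 0.0005981 S → |Z| = 1/|Y| = 1672 Ω, ∠Z = −∠Y = -8.393°
I = V/|Z| = 9.5/1672 = 5.682 mA

5.682 mA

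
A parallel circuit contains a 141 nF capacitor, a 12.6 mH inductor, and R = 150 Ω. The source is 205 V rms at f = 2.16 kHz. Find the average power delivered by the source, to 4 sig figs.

ω = 2πf = 13570 rad/s
X_L = ωL = 171.0 Ω
X_C = 1/(ωC) = 522.6 Ω
Parallel: admittances add. Y = 1/R + 1/(jωL) + jωC
Y = (0.006667 − j0.003934) S
|Y| = 0.007741 S → |Z| = 1/|Y| = 129.2 Ω, ∠Z = −∠Y = 30.55°
I = V/|Z| = 1.587 A
P = VI cos φ = 205 × 1.587 × cos(30.55°) = 280.2 W

280.2 W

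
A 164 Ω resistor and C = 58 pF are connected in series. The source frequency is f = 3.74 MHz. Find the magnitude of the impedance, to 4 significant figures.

751.8 Ω

ω = 2πf = 2.35e+07 rad/s
X_C = 1/(ωC) = 733.7 Ω
Z = 164.0 − j733.7 Ω
|Z| = √(164.0² + 733.7²) = 751.8 Ω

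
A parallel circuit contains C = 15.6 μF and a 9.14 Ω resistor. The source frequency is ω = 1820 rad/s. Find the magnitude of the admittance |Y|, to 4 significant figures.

113.0 mS

X_C = 1/(ωC) = 35.22 Ω
Parallel: admittances add. Y = 1/R + jωC
Y = (0.1094 + j0.02839) S
|Y| = 0.1130 S → |Z| = 1/|Y| = 8.847 Ω, ∠Z = −∠Y = -14.55°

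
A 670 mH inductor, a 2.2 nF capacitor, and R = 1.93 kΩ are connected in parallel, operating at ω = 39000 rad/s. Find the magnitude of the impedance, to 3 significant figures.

1920 Ω

X_L = ωL = 26100 Ω
X_C = 1/(ωC) = 11700 Ω
Parallel: admittances add. Y = 1/R + 1/(jωL) + jωC
Y = (0.000518 + j4.75e-05) S
|Y| = 0.000520 S → |Z| = 1/|Y| = 1920 Ω, ∠Z = −∠Y = -5.24°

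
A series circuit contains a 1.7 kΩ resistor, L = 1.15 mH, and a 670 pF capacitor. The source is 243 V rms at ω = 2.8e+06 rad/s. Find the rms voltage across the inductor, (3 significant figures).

246 V

X_L = ωL = 3220 Ω
X_C = 1/(ωC) = 533 Ω
Net reactance X = X_L − X_C = 2690 Ω
Z = 1700 + j2690 Ω
|Z| = √(1700² + 2690²) = 3180 Ω
I = V/|Z| = 76.4 mA
V_L = I·|Z_L| = 0.0764 × 3220 = 246 V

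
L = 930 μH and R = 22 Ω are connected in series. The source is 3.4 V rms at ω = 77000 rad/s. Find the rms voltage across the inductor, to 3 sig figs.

X_L = ωL = 71.6 Ω
Z = 22.0 + j71.6 Ω
|Z| = √(22.0² + 71.6²) = 74.9 Ω
I = V/|Z| = 45.4 mA
V_L = I·|Z_L| = 0.0454 × 71.6 = 3.25 V

3.25 V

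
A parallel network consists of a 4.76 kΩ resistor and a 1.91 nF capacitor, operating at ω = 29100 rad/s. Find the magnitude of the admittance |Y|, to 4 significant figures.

217.3 μS

X_C = 1/(ωC) = 17990 Ω
Parallel: admittances add. Y = 1/R + jωC
Y = (0.0002101 + j5.558e-05) S
|Y| = 0.0002173 S → |Z| = 1/|Y| = 4602 Ω, ∠Z = −∠Y = -14.82°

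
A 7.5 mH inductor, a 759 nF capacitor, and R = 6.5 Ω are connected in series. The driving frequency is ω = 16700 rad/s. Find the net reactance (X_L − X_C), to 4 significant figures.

46.36 Ω

X_L = ωL = 125.2 Ω
X_C = 1/(ωC) = 78.89 Ω
X = 125.2 − 78.89 = 46.36 Ω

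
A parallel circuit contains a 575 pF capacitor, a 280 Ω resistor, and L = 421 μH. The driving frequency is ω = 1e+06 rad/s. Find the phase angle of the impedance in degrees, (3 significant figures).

X_L = ωL = 421 Ω
X_C = 1/(ωC) = 1740 Ω
Parallel: admittances add. Y = 1/R + 1/(jωL) + jωC
Y = (0.00357 − j0.00180) S
|Y| = 0.00400 S → |Z| = 1/|Y| = 250 Ω, ∠Z = −∠Y = 26.8°

26.8°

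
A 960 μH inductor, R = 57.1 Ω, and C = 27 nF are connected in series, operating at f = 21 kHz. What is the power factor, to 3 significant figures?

0.348

ω = 2πf = 131900 rad/s
X_L = ωL = 127 Ω
X_C = 1/(ωC) = 281 Ω
Net reactance X = X_L − X_C = -154 Ω
Z = 57.1 − j154 Ω
|Z| = √(57.1² + 154²) = 164 Ω
∠Z = arctan(-154/57.1) = -69.7°
cos φ = cos(-69.7°) = 0.348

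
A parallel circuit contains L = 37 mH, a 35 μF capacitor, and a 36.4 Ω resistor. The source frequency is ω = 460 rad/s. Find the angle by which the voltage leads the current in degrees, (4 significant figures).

57.22°

X_L = ωL = 17.02 Ω
X_C = 1/(ωC) = 62.11 Ω
Parallel: admittances add. Y = 1/R + 1/(jωL) + jωC
Y = (0.02747 − j0.04265) S
|Y| = 0.05074 S → |Z| = 1/|Y| = 19.71 Ω, ∠Z = −∠Y = 57.22°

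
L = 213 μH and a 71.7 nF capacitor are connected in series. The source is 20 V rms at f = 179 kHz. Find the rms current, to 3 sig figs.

ω = 2πf = 1.125e+06 rad/s
X_L = ωL = 240 Ω
X_C = 1/(ωC) = 12.4 Ω
Net reactance X = X_L − X_C = 227 Ω
Z = j227 Ω
|Z| = √(0² + 227²) = 227 Ω
I = V/|Z| = 20/227 = 88.0 mA

88.0 mA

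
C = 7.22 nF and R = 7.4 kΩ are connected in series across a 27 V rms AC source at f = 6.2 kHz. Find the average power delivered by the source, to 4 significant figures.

80.04 mW

ω = 2πf = 38960 rad/s
X_C = 1/(ωC) = 3555 Ω
Z = 7400 − j3555 Ω
|Z| = √(7400² + 3555²) = 8210 Ω
∠Z = arctan(-3555/7400) = -25.66°
I = V/|Z| = 3.289 mA
P = VI cos φ = 27 × 0.003289 × cos(-25.66°) = 80.04 mW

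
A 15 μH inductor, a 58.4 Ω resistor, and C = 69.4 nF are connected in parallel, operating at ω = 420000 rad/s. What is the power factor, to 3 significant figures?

0.131

X_L = ωL = 6.30 Ω
X_C = 1/(ωC) = 34.3 Ω
Parallel: admittances add. Y = 1/R + 1/(jωL) + jωC
Y = (0.0171 − j0.130) S
|Y| = 0.131 S → |Z| = 1/|Y| = 7.65 Ω, ∠Z = −∠Y = 82.5°
cos φ = cos(82.5°) = 0.131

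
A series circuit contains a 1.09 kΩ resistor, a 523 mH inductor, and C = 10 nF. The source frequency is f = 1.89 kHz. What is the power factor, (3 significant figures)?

0.442

ω = 2πf = 11880 rad/s
X_L = ωL = 6210 Ω
X_C = 1/(ωC) = 8420 Ω
Net reactance X = X_L − X_C = -2210 Ω
Z = 1090 − j2210 Ω
|Z| = √(1090² + 2210²) = 2460 Ω
∠Z = arctan(-2210/1090) = -63.7°
cos φ = cos(-63.7°) = 0.442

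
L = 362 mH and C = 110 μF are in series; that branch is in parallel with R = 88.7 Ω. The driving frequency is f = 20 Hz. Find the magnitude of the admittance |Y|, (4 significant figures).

ω = 2πf = 125.7 rad/s
X_L = ωL = 45.49 Ω
X_C = 1/(ωC) = 72.34 Ω
Branch 1: Z₁ = R = 88.70 Ω
Branch 2 (series LC): Z₂ = j(X_L − X_C) = −j26.85 Ω
Parallel: Z = Z₁Z₂/(Z₁+Z₂), |Z| = 25.70 Ω, ∠Z = -73.16°
|Y| = 1/|Z| = 38.91 mS

38.91 mS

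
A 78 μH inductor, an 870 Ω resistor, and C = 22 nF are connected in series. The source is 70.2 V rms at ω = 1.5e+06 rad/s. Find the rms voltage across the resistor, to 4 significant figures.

69.85 V

X_L = ωL = 117.0 Ω
X_C = 1/(ωC) = 30.30 Ω
Net reactance X = X_L − X_C = 86.70 Ω
Z = 870.0 + j86.70 Ω
|Z| = √(870.0² + 86.70²) = 874.3 Ω
I = V/|Z| = 80.29 mA
V_R = I·|Z_R| = 0.08029 × 870.0 = 69.85 V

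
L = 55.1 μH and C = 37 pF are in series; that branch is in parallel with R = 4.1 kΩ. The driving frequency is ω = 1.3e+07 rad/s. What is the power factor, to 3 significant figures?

X_L = ωL = 716 Ω
X_C = 1/(ωC) = 2080 Ω
Branch 1: Z₁ = R = 4100 Ω
Branch 2 (series LC): Z₂ = j(X_L − X_C) = −j1360 Ω
Parallel: Z = Z₁Z₂/(Z₁+Z₂), |Z| = 1290 Ω, ∠Z = -71.6°
cos φ = cos(-71.6°) = 0.315

0.315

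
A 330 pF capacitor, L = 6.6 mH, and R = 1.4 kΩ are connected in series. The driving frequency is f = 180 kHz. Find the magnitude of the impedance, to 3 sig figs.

4990 Ω

ω = 2πf = 1.131e+06 rad/s
X_L = ωL = 7460 Ω
X_C = 1/(ωC) = 2680 Ω
Net reactance X = X_L − X_C = 4790 Ω
Z = 1400 + j4790 Ω
|Z| = √(1400² + 4790²) = 4990 Ω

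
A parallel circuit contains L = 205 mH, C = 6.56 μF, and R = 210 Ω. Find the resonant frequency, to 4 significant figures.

ω₀ = 1/√(LC) = 1/√(0.205 × 6.56e-06) = 862.3 rad/s
f₀ = ω₀/(2π) = 137.2 Hz

137.2 Hz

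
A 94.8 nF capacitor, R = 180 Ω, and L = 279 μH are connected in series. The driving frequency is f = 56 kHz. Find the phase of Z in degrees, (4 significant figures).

20.75°

ω = 2πf = 351900 rad/s
X_L = ωL = 98.17 Ω
X_C = 1/(ωC) = 29.98 Ω
Net reactance X = X_L − X_C = 68.19 Ω
Z = 180.0 + j68.19 Ω
|Z| = √(180.0² + 68.19²) = 192.5 Ω
∠Z = arctan(68.19/180.0) = 20.75°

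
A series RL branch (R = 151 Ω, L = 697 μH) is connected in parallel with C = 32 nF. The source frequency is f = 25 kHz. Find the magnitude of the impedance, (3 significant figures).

211 Ω

ω = 2πf = 157100 rad/s
X_L = ωL = 109 Ω
X_C = 1/(ωC) = 199 Ω
Branch 1 (R+jX_L): Z₁ = 151 + j109 Ω, |Z₁| = 187 Ω
Branch 2 (−jX_C): Z₂ = −j199 Ω
Parallel: Z = Z₁Z₂/(Z₁+Z₂), |Z| = 211 Ω, ∠Z = -23.4°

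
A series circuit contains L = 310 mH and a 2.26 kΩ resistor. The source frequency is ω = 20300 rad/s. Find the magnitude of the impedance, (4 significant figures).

6687 Ω

X_L = ωL = 6293 Ω
Z = 2260 + j6293 Ω
|Z| = √(2260² + 6293²) = 6687 Ω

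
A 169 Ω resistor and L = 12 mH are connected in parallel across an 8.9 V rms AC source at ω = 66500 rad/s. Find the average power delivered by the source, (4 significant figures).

468.7 mW

X_L = ωL = 798.0 Ω
Parallel: admittances add. Y = 1/R + 1/(jωL)
Y = (0.005917 − j0.001253) S
|Y| = 0.006048 S → |Z| = 1/|Y| = 165.3 Ω, ∠Z = −∠Y = 11.96°
I = V/|Z| = 53.83 mA
P = VI cos φ = 8.9 × 0.05383 × cos(11.96°) = 468.7 mW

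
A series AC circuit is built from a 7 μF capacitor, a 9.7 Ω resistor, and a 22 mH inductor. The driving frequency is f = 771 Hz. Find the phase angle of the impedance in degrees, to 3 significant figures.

ω = 2πf = 4844 rad/s
X_L = ωL = 107 Ω
X_C = 1/(ωC) = 29.5 Ω
Net reactance X = X_L − X_C = 77.1 Ω
Z = 9.70 + j77.1 Ω
|Z| = √(9.70² + 77.1²) = 77.7 Ω
∠Z = arctan(77.1/9.70) = 82.8°

82.8°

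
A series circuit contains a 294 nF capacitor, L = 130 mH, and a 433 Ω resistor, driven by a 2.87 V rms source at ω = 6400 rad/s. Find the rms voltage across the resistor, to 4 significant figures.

2.358 V

X_L = ωL = 832.0 Ω
X_C = 1/(ωC) = 531.5 Ω
Net reactance X = X_L − X_C = 300.5 Ω
Z = 433.0 + j300.5 Ω
|Z| = √(433.0² + 300.5²) = 527.1 Ω
I = V/|Z| = 5.445 mA
V_R = I·|Z_R| = 0.005445 × 433.0 = 2.358 V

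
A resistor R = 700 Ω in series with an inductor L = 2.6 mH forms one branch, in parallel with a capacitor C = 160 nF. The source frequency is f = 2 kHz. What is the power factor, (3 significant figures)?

ω = 2πf = 12570 rad/s
X_L = ωL = 32.7 Ω
X_C = 1/(ωC) = 497 Ω
Branch 1 (R+jX_L): Z₁ = 700 + j32.7 Ω, |Z₁| = 701 Ω
Branch 2 (−jX_C): Z₂ = −j497 Ω
Parallel: Z = Z₁Z₂/(Z₁+Z₂), |Z| = 415 Ω, ∠Z = -53.7°
cos φ = cos(-53.7°) = 0.591

0.591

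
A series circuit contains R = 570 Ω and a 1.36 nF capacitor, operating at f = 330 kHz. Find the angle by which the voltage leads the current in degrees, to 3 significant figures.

-31.9°

ω = 2πf = 2.073e+06 rad/s
X_C = 1/(ωC) = 355 Ω
Z = 570 − j355 Ω
|Z| = √(570² + 355²) = 671 Ω
∠Z = arctan(-355/570) = -31.9°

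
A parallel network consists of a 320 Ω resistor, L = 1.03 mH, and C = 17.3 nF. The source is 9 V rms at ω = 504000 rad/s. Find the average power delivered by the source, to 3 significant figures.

X_L = ωL = 519 Ω
X_C = 1/(ωC) = 115 Ω
Parallel: admittances add. Y = 1/R + 1/(jωL) + jωC
Y = (0.00313 + j0.00679) S
|Y| = 0.00748 S → |Z| = 1/|Y| = 134 Ω, ∠Z = −∠Y = -65.3°
I = V/|Z| = 67.3 mA
P = VI cos φ = 9 × 0.0673 × cos(-65.3°) = 253 mW

253 mW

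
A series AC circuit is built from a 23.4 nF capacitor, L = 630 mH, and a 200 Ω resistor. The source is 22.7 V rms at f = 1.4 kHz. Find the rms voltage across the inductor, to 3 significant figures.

ω = 2πf = 8796 rad/s
X_L = ωL = 5540 Ω
X_C = 1/(ωC) = 4860 Ω
Net reactance X = X_L − X_C = 684 Ω
Z = 200 + j684 Ω
|Z| = √(200² + 684²) = 712 Ω
I = V/|Z| = 31.9 mA
V_L = I·|Z_L| = 0.0319 × 5540 = 177 V

177 V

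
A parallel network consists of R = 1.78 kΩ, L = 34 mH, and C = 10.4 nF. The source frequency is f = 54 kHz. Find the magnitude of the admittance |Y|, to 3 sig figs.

3.49 mS

ω = 2πf = 339300 rad/s
X_L = ωL = 11500 Ω
X_C = 1/(ωC) = 283 Ω
Parallel: admittances add. Y = 1/R + 1/(jωL) + jωC
Y = (0.000562 + j0.00344) S
|Y| = 0.00349 S → |Z| = 1/|Y| = 287 Ω, ∠Z = −∠Y = -80.7°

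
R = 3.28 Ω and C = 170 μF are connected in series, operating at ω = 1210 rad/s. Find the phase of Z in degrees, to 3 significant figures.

-56.0°

X_C = 1/(ωC) = 4.86 Ω
Z = 3.28 − j4.86 Ω
|Z| = √(3.28² + 4.86²) = 5.86 Ω
∠Z = arctan(-4.86/3.28) = -56.0°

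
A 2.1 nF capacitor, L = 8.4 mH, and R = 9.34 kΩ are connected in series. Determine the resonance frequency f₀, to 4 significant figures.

ω₀ = 1/√(LC) = 1/√(0.0084 × 2.1e-09) = 238100 rad/s
f₀ = ω₀/(2π) = 37.89 kHz

37.89 kHz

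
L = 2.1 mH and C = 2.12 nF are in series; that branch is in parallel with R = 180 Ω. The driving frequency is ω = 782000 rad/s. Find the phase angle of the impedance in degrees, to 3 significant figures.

X_L = ωL = 1640 Ω
X_C = 1/(ωC) = 603 Ω
Branch 1: Z₁ = R = 180 Ω
Branch 2 (series LC): Z₂ = j(X_L − X_C) = j1040 Ω
Parallel: Z = Z₁Z₂/(Z₁+Z₂), |Z| = 177 Ω, ∠Z = 9.83°

9.83°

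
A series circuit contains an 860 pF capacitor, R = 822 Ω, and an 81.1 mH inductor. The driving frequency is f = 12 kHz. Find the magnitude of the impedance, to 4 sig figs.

9343 Ω

ω = 2πf = 75400 rad/s
X_L = ωL = 6115 Ω
X_C = 1/(ωC) = 15420 Ω
Net reactance X = X_L − X_C = -9307 Ω
Z = 822.0 − j9307 Ω
|Z| = √(822.0² + 9307²) = 9343 Ω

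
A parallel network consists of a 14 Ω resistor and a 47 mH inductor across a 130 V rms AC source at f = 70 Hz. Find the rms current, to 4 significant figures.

ω = 2πf = 439.8 rad/s
X_L = ωL = 20.67 Ω
Parallel: admittances add. Y = 1/R + 1/(jωL)
Y = (0.07143 − j0.04838) S
|Y| = 0.08627 S → |Z| = 1/|Y| = 11.59 Ω, ∠Z = −∠Y = 34.11°
I = V/|Z| = 130/11.59 = 11.21 A

11.21 A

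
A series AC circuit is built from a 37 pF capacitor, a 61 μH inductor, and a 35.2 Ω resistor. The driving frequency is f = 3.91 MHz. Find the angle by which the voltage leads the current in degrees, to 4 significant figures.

ω = 2πf = 2.457e+07 rad/s
X_L = ωL = 1499 Ω
X_C = 1/(ωC) = 1100 Ω
Net reactance X = X_L − X_C = 398.5 Ω
Z = 35.20 + j398.5 Ω
|Z| = √(35.20² + 398.5²) = 400.0 Ω
∠Z = arctan(398.5/35.20) = 84.95°

84.95°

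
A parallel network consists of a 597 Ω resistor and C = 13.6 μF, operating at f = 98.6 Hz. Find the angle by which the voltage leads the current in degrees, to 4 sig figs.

-78.76°

ω = 2πf = 619.5 rad/s
X_C = 1/(ωC) = 118.7 Ω
Parallel: admittances add. Y = 1/R + jωC
Y = (0.001675 + j0.008426) S
|Y| = 0.008590 S → |Z| = 1/|Y| = 116.4 Ω, ∠Z = −∠Y = -78.76°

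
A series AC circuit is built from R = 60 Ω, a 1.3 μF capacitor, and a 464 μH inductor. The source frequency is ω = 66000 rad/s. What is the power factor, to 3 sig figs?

0.953

X_L = ωL = 30.6 Ω
X_C = 1/(ωC) = 11.7 Ω
Net reactance X = X_L − X_C = 19.0 Ω
Z = 60.0 + j19.0 Ω
|Z| = √(60.0² + 19.0²) = 62.9 Ω
∠Z = arctan(19.0/60.0) = 17.5°
cos φ = cos(17.5°) = 0.953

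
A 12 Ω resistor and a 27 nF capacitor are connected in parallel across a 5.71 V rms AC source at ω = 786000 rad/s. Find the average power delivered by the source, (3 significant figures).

X_C = 1/(ωC) = 47.1 Ω
Parallel: admittances add. Y = 1/R + jωC
Y = (0.0833 + j0.0212) S
|Y| = 0.0860 S → |Z| = 1/|Y| = 11.6 Ω, ∠Z = −∠Y = -14.3°
I = V/|Z| = 491 mA
P = VI cos φ = 5.71 × 0.491 × cos(-14.3°) = 2.72 W

2.72 W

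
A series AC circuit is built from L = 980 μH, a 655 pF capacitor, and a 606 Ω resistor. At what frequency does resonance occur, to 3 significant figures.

ω₀ = 1/√(LC) = 1/√(0.00098 × 6.55e-10) = 1.248e+06 rad/s
f₀ = ω₀/(2π) = 199 kHz

199 kHz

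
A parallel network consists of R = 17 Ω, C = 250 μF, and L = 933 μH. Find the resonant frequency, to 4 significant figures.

ω₀ = 1/√(LC) = 1/√(0.000933 × 0.00025) = 2071 rad/s
f₀ = ω₀/(2π) = 329.5 Hz

329.5 Hz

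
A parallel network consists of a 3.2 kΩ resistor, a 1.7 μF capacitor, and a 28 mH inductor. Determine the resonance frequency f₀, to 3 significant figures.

ω₀ = 1/√(LC) = 1/√(0.028 × 1.7e-06) = 4583 rad/s
f₀ = ω₀/(2π) = 729 Hz

729 Hz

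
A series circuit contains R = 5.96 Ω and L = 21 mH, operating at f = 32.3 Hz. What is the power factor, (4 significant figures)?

ω = 2πf = 202.9 rad/s
X_L = ωL = 4.262 Ω
Z = 5.960 + j4.262 Ω
|Z| = √(5.960² + 4.262²) = 7.327 Ω
∠Z = arctan(4.262/5.960) = 35.57°
cos φ = cos(35.57°) = 0.8134

0.8134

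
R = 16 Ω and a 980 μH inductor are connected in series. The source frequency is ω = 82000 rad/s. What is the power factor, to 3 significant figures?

0.195

X_L = ωL = 80.4 Ω
Z = 16.0 + j80.4 Ω
|Z| = √(16.0² + 80.4²) = 81.9 Ω
∠Z = arctan(80.4/16.0) = 78.7°
cos φ = cos(78.7°) = 0.195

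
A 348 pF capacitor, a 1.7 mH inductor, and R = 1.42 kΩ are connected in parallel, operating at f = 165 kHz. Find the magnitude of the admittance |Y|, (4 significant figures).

733.9 μS

ω = 2πf = 1.037e+06 rad/s
X_L = ωL = 1762 Ω
X_C = 1/(ωC) = 2772 Ω
Parallel: admittances add. Y = 1/R + 1/(jωL) + jωC
Y = (0.0007042 − j0.0002066) S
|Y| = 0.0007339 S → |Z| = 1/|Y| = 1363 Ω, ∠Z = −∠Y = 16.35°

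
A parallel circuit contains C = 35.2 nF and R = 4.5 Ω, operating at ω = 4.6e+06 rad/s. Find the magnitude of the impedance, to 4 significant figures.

X_C = 1/(ωC) = 6.176 Ω
Parallel: admittances add. Y = 1/R + jωC
Y = (0.2222 + j0.1619) S
|Y| = 0.2750 S → |Z| = 1/|Y| = 3.637 Ω, ∠Z = −∠Y = -36.08°

3.637 Ω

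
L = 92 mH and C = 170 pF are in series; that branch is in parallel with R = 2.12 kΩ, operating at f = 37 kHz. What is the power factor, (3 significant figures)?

ω = 2πf = 232500 rad/s
X_L = ωL = 21400 Ω
X_C = 1/(ωC) = 25300 Ω
Branch 1: Z₁ = R = 2120 Ω
Branch 2 (series LC): Z₂ = j(X_L − X_C) = −j3910 Ω
Parallel: Z = Z₁Z₂/(Z₁+Z₂), |Z| = 1860 Ω, ∠Z = -28.4°
cos φ = cos(-28.4°) = 0.879

0.879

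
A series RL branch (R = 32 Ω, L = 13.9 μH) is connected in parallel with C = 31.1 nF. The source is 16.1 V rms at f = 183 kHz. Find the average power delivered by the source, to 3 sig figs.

6.48 W

ω = 2πf = 1.15e+06 rad/s
X_L = ωL = 16.0 Ω
X_C = 1/(ωC) = 28.0 Ω
Branch 1 (R+jX_L): Z₁ = 32.0 + j16.0 Ω, |Z₁| = 35.8 Ω
Branch 2 (−jX_C): Z₂ = −j28.0 Ω
Parallel: Z = Z₁Z₂/(Z₁+Z₂), |Z| = 29.3 Ω, ∠Z = -42.9°
I = V/|Z| = 550 mA
P = VI cos φ = 16.1 × 0.550 × cos(-42.9°) = 6.48 W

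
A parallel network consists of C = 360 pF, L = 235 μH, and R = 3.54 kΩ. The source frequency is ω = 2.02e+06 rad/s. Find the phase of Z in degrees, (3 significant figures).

78.4°

X_L = ωL = 475 Ω
X_C = 1/(ωC) = 1380 Ω
Parallel: admittances add. Y = 1/R + 1/(jωL) + jωC
Y = (0.000282 − j0.00138) S
|Y| = 0.00141 S → |Z| = 1/|Y| = 710 Ω, ∠Z = −∠Y = 78.4°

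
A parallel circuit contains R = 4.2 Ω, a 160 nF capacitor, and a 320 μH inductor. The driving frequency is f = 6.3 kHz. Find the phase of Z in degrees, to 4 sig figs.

16.96°

ω = 2πf = 39580 rad/s
X_L = ωL = 12.67 Ω
X_C = 1/(ωC) = 157.9 Ω
Parallel: admittances add. Y = 1/R + 1/(jωL) + jωC
Y = (0.2381 − j0.07261) S
|Y| = 0.2489 S → |Z| = 1/|Y| = 4.017 Ω, ∠Z = −∠Y = 16.96°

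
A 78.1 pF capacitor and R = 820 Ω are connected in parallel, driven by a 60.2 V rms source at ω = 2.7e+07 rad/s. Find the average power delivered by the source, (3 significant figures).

4.42 W

X_C = 1/(ωC) = 474 Ω
Parallel: admittances add. Y = 1/R + jωC
Y = (0.00122 + j0.00211) S
|Y| = 0.00244 S → |Z| = 1/|Y| = 411 Ω, ∠Z = −∠Y = -60.0°
I = V/|Z| = 147 mA
P = VI cos φ = 60.2 × 0.147 × cos(-60.0°) = 4.42 W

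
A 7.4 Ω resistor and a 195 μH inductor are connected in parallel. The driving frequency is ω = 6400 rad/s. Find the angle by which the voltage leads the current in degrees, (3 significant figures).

80.4°

X_L = ωL = 1.25 Ω
Parallel: admittances add. Y = 1/R + 1/(jωL)
Y = (0.135 − j0.801) S
|Y| = 0.813 S → |Z| = 1/|Y| = 1.23 Ω, ∠Z = −∠Y = 80.4°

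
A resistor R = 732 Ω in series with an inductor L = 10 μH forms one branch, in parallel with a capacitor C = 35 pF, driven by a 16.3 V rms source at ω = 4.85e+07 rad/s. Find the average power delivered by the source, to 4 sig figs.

X_L = ωL = 485.0 Ω
X_C = 1/(ωC) = 589.1 Ω
Branch 1 (R+jX_L): Z₁ = 732.0 + j485.0 Ω, |Z₁| = 878.1 Ω
Branch 2 (−jX_C): Z₂ = −j589.1 Ω
Parallel: Z = Z₁Z₂/(Z₁+Z₂), |Z| = 699.6 Ω, ∠Z = -48.38°
I = V/|Z| = 23.30 mA
P = VI cos φ = 16.3 × 0.02330 × cos(-48.38°) = 252.2 mW

252.2 mW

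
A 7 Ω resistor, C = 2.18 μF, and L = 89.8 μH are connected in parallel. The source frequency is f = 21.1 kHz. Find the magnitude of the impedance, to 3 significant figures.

4.00 Ω

ω = 2πf = 132600 rad/s
X_L = ωL = 11.9 Ω
X_C = 1/(ωC) = 3.46 Ω
Parallel: admittances add. Y = 1/R + 1/(jωL) + jωC
Y = (0.143 + j0.205) S
|Y| = 0.250 S → |Z| = 1/|Y| = 4.00 Ω, ∠Z = −∠Y = -55.1°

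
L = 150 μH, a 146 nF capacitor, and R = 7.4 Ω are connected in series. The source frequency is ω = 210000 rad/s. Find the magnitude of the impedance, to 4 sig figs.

7.484 Ω

X_L = ωL = 31.50 Ω
X_C = 1/(ωC) = 32.62 Ω
Net reactance X = X_L − X_C = -1.116 Ω
Z = 7.400 − j1.116 Ω
|Z| = √(7.400² + 1.116²) = 7.484 Ω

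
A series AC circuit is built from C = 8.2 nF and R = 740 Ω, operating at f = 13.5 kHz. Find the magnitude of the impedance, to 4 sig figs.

ω = 2πf = 84820 rad/s
X_C = 1/(ωC) = 1438 Ω
Z = 740.0 − j1438 Ω
|Z| = √(740.0² + 1438²) = 1617 Ω

1617 Ω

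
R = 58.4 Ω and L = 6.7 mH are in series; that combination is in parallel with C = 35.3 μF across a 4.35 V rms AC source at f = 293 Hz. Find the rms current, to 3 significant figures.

ω = 2πf = 1841 rad/s
X_L = ωL = 12.3 Ω
X_C = 1/(ωC) = 15.4 Ω
Branch 1 (R+jX_L): Z₁ = 58.4 + j12.3 Ω, |Z₁| = 59.7 Ω
Branch 2 (−jX_C): Z₂ = −j15.4 Ω
Parallel: Z = Z₁Z₂/(Z₁+Z₂), |Z| = 15.7 Ω, ∠Z = -75.1°
I = V/|Z| = 4.35/15.7 = 277 mA

277 mA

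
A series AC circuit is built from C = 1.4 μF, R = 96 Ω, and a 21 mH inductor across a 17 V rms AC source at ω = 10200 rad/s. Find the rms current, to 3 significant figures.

98.1 mA

X_L = ωL = 214 Ω
X_C = 1/(ωC) = 70.0 Ω
Net reactance X = X_L − X_C = 144 Ω
Z = 96.0 + j144 Ω
|Z| = √(96.0² + 144²) = 173 Ω
I = V/|Z| = 17/173 = 98.1 mA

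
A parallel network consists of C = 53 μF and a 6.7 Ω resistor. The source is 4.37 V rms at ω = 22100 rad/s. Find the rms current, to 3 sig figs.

5.16 A

X_C = 1/(ωC) = 0.854 Ω
Parallel: admittances add. Y = 1/R + jωC
Y = (0.149 + j1.17) S
|Y| = 1.18 S → |Z| = 1/|Y| = 0.847 Ω, ∠Z = −∠Y = -82.7°
I = V/|Z| = 4.37/0.847 = 5.16 A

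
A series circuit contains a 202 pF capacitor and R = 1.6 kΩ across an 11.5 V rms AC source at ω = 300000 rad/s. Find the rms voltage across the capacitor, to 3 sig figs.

11.4 V

X_C = 1/(ωC) = 16500 Ω
Z = 1600 − j16500 Ω
|Z| = √(1600² + 16500²) = 16600 Ω
I = V/|Z| = 694 μA
V_C = I·|Z_C| = 0.000694 × 16500 = 11.4 V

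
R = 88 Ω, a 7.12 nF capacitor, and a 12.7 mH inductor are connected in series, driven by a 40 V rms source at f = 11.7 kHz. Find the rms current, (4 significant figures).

ω = 2πf = 73510 rad/s
X_L = ωL = 933.6 Ω
X_C = 1/(ωC) = 1911 Ω
Net reactance X = X_L − X_C = -976.9 Ω
Z = 88.00 − j976.9 Ω
|Z| = √(88.00² + 976.9²) = 980.9 Ω
I = V/|Z| = 40/980.9 = 40.78 mA

40.78 mA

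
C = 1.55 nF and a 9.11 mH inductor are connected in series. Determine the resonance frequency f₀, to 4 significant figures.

ω₀ = 1/√(LC) = 1/√(0.00911 × 1.55e-09) = 266100 rad/s
f₀ = ω₀/(2π) = 42.35 kHz

42.35 kHz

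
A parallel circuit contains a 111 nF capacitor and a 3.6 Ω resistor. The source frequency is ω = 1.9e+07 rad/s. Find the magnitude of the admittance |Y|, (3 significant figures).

X_C = 1/(ωC) = 0.474 Ω
Parallel: admittances add. Y = 1/R + jωC
Y = (0.278 + j2.11) S
|Y| = 2.13 S → |Z| = 1/|Y| = 0.470 Ω, ∠Z = −∠Y = -82.5°

2.13 S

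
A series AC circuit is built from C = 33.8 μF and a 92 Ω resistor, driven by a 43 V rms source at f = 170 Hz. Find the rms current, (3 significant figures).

448 mA

ω = 2πf = 1068 rad/s
X_C = 1/(ωC) = 27.7 Ω
Z = 92.0 − j27.7 Ω
|Z| = √(92.0² + 27.7²) = 96.1 Ω
I = V/|Z| = 43/96.1 = 448 mA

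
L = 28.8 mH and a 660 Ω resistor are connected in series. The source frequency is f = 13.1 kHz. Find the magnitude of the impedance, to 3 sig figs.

ω = 2πf = 82310 rad/s
X_L = ωL = 2370 Ω
Z = 660 + j2370 Ω
|Z| = √(660² + 2370²) = 2460 Ω

2460 Ω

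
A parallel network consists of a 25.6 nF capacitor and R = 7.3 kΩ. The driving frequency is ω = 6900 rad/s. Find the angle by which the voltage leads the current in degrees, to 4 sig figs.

X_C = 1/(ωC) = 5661 Ω
Parallel: admittances add. Y = 1/R + jωC
Y = (0.0001370 + j0.0001766) S
|Y| = 0.0002235 S → |Z| = 1/|Y| = 4474 Ω, ∠Z = −∠Y = -52.21°

-52.21°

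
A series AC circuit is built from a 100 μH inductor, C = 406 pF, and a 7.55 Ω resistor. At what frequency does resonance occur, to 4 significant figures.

ω₀ = 1/√(LC) = 1/√(0.0001 × 4.06e-10) = 4.963e+06 rad/s
f₀ = ω₀/(2π) = 789.9 kHz

789.9 kHz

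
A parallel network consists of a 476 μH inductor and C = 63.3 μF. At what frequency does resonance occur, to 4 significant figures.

916.9 Hz

ω₀ = 1/√(LC) = 1/√(0.000476 × 6.33e-05) = 5761 rad/s
f₀ = ω₀/(2π) = 916.9 Hz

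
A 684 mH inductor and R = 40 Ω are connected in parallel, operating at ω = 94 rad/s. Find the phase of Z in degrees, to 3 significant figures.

X_L = ωL = 64.3 Ω
Parallel: admittances add. Y = 1/R + 1/(jωL)
Y = (0.0250 − j0.0156) S
|Y| = 0.0294 S → |Z| = 1/|Y| = 34.0 Ω, ∠Z = −∠Y = 31.9°

31.9°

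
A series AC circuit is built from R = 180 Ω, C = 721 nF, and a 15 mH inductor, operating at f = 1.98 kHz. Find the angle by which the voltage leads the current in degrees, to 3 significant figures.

22.7°

ω = 2πf = 12440 rad/s
X_L = ωL = 187 Ω
X_C = 1/(ωC) = 111 Ω
Net reactance X = X_L − X_C = 75.1 Ω
Z = 180 + j75.1 Ω
|Z| = √(180² + 75.1²) = 195 Ω
∠Z = arctan(75.1/180) = 22.7°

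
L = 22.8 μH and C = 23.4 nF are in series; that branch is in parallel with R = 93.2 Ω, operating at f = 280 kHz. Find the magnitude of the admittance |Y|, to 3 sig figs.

64.1 mS

ω = 2πf = 1.759e+06 rad/s
X_L = ωL = 40.1 Ω
X_C = 1/(ωC) = 24.3 Ω
Branch 1: Z₁ = R = 93.2 Ω
Branch 2 (series LC): Z₂ = j(X_L − X_C) = j15.8 Ω
Parallel: Z = Z₁Z₂/(Z₁+Z₂), |Z| = 15.6 Ω, ∠Z = 80.4°
|Y| = 1/|Z| = 64.1 mS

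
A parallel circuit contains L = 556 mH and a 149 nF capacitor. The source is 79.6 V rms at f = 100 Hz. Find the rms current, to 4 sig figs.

ω = 2πf = 628.3 rad/s
X_L = ωL = 349.3 Ω
X_C = 1/(ωC) = 10680 Ω
Parallel: admittances add. Y = 1/(jωL) + jωC
Y = (0 − j0.002769) S
|Y| = 0.002769 S → |Z| = 1/|Y| = 361.2 Ω, ∠Z = −∠Y = 90.00°
I = V/|Z| = 79.6/361.2 = 220.4 mA

220.4 mA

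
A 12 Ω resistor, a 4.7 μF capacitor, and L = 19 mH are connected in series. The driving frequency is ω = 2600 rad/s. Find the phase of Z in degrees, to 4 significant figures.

-69.70°

X_L = ωL = 49.40 Ω
X_C = 1/(ωC) = 81.83 Ω
Net reactance X = X_L − X_C = -32.43 Ω
Z = 12.00 − j32.43 Ω
|Z| = √(12.00² + 32.43²) = 34.58 Ω
∠Z = arctan(-32.43/12.00) = -69.70°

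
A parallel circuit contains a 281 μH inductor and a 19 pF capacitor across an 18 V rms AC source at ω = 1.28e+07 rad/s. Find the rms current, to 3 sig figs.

627 μA

X_L = ωL = 3600 Ω
X_C = 1/(ωC) = 4110 Ω
Parallel: admittances add. Y = 1/(jωL) + jωC
Y = (0 − j3.48e-05) S
|Y| = 3.48e-05 S → |Z| = 1/|Y| = 28700 Ω, ∠Z = −∠Y = 90.0°
I = V/|Z| = 18/28700 = 627 μA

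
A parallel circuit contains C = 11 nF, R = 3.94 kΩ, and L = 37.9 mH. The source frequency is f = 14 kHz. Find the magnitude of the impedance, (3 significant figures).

ω = 2πf = 87960 rad/s
X_L = ωL = 3330 Ω
X_C = 1/(ωC) = 1030 Ω
Parallel: admittances add. Y = 1/R + 1/(jωL) + jωC
Y = (0.000254 + j0.000668) S
|Y| = 0.000714 S → |Z| = 1/|Y| = 1400 Ω, ∠Z = −∠Y = -69.2°

1400 Ω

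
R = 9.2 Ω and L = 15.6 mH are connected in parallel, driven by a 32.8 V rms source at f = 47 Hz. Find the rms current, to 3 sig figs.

7.96 A

ω = 2πf = 295.3 rad/s
X_L = ωL = 4.61 Ω
Parallel: admittances add. Y = 1/R + 1/(jωL)
Y = (0.109 − j0.217) S
|Y| = 0.243 S → |Z| = 1/|Y| = 4.12 Ω, ∠Z = −∠Y = 63.4°
I = V/|Z| = 32.8/4.12 = 7.96 A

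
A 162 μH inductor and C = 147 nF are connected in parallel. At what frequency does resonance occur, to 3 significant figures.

ω₀ = 1/√(LC) = 1/√(0.000162 × 1.47e-07) = 204900 rad/s
f₀ = ω₀/(2π) = 32.6 kHz

32.6 kHz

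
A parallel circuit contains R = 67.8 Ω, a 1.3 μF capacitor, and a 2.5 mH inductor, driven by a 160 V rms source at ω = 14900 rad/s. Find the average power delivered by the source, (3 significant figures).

X_L = ωL = 37.2 Ω
X_C = 1/(ωC) = 51.6 Ω
Parallel: admittances add. Y = 1/R + 1/(jωL) + jωC
Y = (0.0147 − j0.00748) S
|Y| = 0.0165 S → |Z| = 1/|Y| = 60.5 Ω, ∠Z = −∠Y = 26.9°
I = V/|Z| = 2.65 A
P = VI cos φ = 160 × 2.65 × cos(26.9°) = 378 W

378 W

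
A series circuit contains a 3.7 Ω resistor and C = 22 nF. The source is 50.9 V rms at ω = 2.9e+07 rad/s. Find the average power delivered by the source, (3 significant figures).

X_C = 1/(ωC) = 1.57 Ω
Z = 3.70 − j1.57 Ω
|Z| = √(3.70² + 1.57²) = 4.02 Ω
∠Z = arctan(-1.57/3.70) = -23.0°
I = V/|Z| = 12.7 A
P = VI cos φ = 50.9 × 12.7 × cos(-23.0°) = 594 W

594 W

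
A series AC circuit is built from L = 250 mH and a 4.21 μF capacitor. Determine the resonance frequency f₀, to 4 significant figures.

ω₀ = 1/√(LC) = 1/√(0.25 × 4.21e-06) = 974.7 rad/s
f₀ = ω₀/(2π) = 155.1 Hz

155.1 Hz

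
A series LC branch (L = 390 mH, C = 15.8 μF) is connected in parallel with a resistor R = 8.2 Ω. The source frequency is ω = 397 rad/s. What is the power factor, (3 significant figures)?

0.489

X_L = ωL = 155 Ω
X_C = 1/(ωC) = 159 Ω
Branch 1: Z₁ = R = 8.20 Ω
Branch 2 (series LC): Z₂ = j(X_L − X_C) = −j4.59 Ω
Parallel: Z = Z₁Z₂/(Z₁+Z₂), |Z| = 4.01 Ω, ∠Z = -60.7°
cos φ = cos(-60.7°) = 0.489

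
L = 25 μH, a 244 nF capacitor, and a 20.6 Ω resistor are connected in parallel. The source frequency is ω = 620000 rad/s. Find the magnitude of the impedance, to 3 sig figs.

10.1 Ω

X_L = ωL = 15.5 Ω
X_C = 1/(ωC) = 6.61 Ω
Parallel: admittances add. Y = 1/R + 1/(jωL) + jωC
Y = (0.0485 + j0.0868) S
|Y| = 0.0994 S → |Z| = 1/|Y| = 10.1 Ω, ∠Z = −∠Y = -60.8°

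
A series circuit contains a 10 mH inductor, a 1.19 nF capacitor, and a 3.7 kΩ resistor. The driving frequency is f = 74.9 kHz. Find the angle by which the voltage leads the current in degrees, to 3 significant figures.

38.3°

ω = 2πf = 470600 rad/s
X_L = ωL = 4710 Ω
X_C = 1/(ωC) = 1790 Ω
Net reactance X = X_L − X_C = 2920 Ω
Z = 3700 + j2920 Ω
|Z| = √(3700² + 2920²) = 4710 Ω
∠Z = arctan(2920/3700) = 38.3°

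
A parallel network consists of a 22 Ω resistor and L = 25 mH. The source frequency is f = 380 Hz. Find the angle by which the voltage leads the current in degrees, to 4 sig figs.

20.23°

ω = 2πf = 2388 rad/s
X_L = ωL = 59.69 Ω
Parallel: admittances add. Y = 1/R + 1/(jωL)
Y = (0.04545 − j0.01675) S
|Y| = 0.04844 S → |Z| = 1/|Y| = 20.64 Ω, ∠Z = −∠Y = 20.23°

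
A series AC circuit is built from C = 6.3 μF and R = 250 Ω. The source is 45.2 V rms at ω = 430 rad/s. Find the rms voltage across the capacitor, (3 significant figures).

37.4 V

X_C = 1/(ωC) = 369 Ω
Z = 250 − j369 Ω
|Z| = √(250² + 369²) = 446 Ω
I = V/|Z| = 101 mA
V_C = I·|Z_C| = 0.101 × 369 = 37.4 V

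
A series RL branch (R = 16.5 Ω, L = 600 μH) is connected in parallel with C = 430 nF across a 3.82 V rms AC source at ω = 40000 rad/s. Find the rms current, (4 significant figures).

85.54 mA

X_L = ωL = 24.00 Ω
X_C = 1/(ωC) = 58.14 Ω
Branch 1 (R+jX_L): Z₁ = 16.50 + j24.00 Ω, |Z₁| = 29.12 Ω
Branch 2 (−jX_C): Z₂ = −j58.14 Ω
Parallel: Z = Z₁Z₂/(Z₁+Z₂), |Z| = 44.66 Ω, ∠Z = 29.70°
I = V/|Z| = 3.82/44.66 = 85.54 mA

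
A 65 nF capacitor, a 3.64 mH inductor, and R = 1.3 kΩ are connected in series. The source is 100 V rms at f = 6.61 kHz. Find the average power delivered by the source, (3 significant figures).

7.48 W

ω = 2πf = 41530 rad/s
X_L = ωL = 151 Ω
X_C = 1/(ωC) = 370 Ω
Net reactance X = X_L − X_C = -219 Ω
Z = 1300 − j219 Ω
|Z| = √(1300² + 219²) = 1320 Ω
∠Z = arctan(-219/1300) = -9.57°
I = V/|Z| = 75.9 mA
P = VI cos φ = 100 × 0.0759 × cos(-9.57°) = 7.48 W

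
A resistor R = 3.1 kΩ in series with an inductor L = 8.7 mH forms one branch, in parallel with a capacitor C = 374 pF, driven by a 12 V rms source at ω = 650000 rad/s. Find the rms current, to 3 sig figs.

X_L = ωL = 5660 Ω
X_C = 1/(ωC) = 4110 Ω
Branch 1 (R+jX_L): Z₁ = 3100 + j5660 Ω, |Z₁| = 6450 Ω
Branch 2 (−jX_C): Z₂ = −j4110 Ω
Parallel: Z = Z₁Z₂/(Z₁+Z₂), |Z| = 7660 Ω, ∠Z = -55.2°
I = V/|Z| = 12/7660 = 1.57 mA

1.57 mA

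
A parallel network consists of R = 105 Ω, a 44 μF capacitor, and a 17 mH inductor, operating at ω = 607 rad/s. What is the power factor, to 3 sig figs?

X_L = ωL = 10.3 Ω
X_C = 1/(ωC) = 37.4 Ω
Parallel: admittances add. Y = 1/R + 1/(jωL) + jωC
Y = (0.00952 − j0.0702) S
|Y| = 0.0708 S → |Z| = 1/|Y| = 14.1 Ω, ∠Z = −∠Y = 82.3°
cos φ = cos(82.3°) = 0.134

0.134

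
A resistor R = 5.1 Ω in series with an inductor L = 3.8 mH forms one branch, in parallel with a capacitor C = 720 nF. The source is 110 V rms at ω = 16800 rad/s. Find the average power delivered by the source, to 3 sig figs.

15.0 W

X_L = ωL = 63.8 Ω
X_C = 1/(ωC) = 82.7 Ω
Branch 1 (R+jX_L): Z₁ = 5.10 + j63.8 Ω, |Z₁| = 64.0 Ω
Branch 2 (−jX_C): Z₂ = −j82.7 Ω
Parallel: Z = Z₁Z₂/(Z₁+Z₂), |Z| = 271 Ω, ∠Z = 70.3°
I = V/|Z| = 405 mA
P = VI cos φ = 110 × 0.405 × cos(70.3°) = 15.0 W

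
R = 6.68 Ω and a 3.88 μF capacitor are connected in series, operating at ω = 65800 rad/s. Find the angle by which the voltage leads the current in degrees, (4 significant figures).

X_C = 1/(ωC) = 3.917 Ω
Z = 6.680 − j3.917 Ω
|Z| = √(6.680² + 3.917²) = 7.744 Ω
∠Z = arctan(-3.917/6.680) = -30.39°

-30.39°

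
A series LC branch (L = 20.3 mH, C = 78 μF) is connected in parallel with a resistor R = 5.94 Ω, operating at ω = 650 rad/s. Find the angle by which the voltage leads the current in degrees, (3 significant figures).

-42.3°

X_L = ωL = 13.2 Ω
X_C = 1/(ωC) = 19.7 Ω
Branch 1: Z₁ = R = 5.94 Ω
Branch 2 (series LC): Z₂ = j(X_L − X_C) = −j6.53 Ω
Parallel: Z = Z₁Z₂/(Z₁+Z₂), |Z| = 4.39 Ω, ∠Z = -42.3°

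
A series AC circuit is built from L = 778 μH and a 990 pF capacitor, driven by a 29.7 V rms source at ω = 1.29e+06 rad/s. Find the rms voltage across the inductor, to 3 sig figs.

X_L = ωL = 1000 Ω
X_C = 1/(ωC) = 783 Ω
Net reactance X = X_L − X_C = 221 Ω
Z = j221 Ω
|Z| = √(0² + 221²) = 221 Ω
I = V/|Z| = 135 mA
V_L = I·|Z_L| = 0.135 × 1000 = 135 V

135 V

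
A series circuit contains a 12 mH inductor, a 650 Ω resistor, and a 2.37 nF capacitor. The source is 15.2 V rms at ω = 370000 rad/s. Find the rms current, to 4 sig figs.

X_L = ωL = 4440 Ω
X_C = 1/(ωC) = 1140 Ω
Net reactance X = X_L − X_C = 3300 Ω
Z = 650.0 + j3300 Ω
|Z| = √(650.0² + 3300²) = 3363 Ω
I = V/|Z| = 15.2/3363 = 4.520 mA

4.520 mA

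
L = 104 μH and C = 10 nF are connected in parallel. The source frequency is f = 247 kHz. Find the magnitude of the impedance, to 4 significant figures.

ω = 2πf = 1.552e+06 rad/s
X_L = ωL = 161.4 Ω
X_C = 1/(ωC) = 64.44 Ω
Parallel: admittances add. Y = 1/(jωL) + jωC
Y = (0 + j0.009324) S
|Y| = 0.009324 S → |Z| = 1/|Y| = 107.3 Ω, ∠Z = −∠Y = -90.00°

107.3 Ω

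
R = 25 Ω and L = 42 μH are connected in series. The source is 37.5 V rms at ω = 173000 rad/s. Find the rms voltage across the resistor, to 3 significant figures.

36.0 V

X_L = ωL = 7.27 Ω
Z = 25.0 + j7.27 Ω
|Z| = √(25.0² + 7.27²) = 26.0 Ω
I = V/|Z| = 1.44 A
V_R = I·|Z_R| = 1.44 × 25.0 = 36.0 V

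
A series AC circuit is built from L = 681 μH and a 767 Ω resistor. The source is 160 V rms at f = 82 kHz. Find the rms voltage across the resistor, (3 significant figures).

145 V

ω = 2πf = 515200 rad/s
X_L = ωL = 351 Ω
Z = 767 + j351 Ω
|Z| = √(767² + 351²) = 843 Ω
I = V/|Z| = 190 mA
V_R = I·|Z_R| = 0.190 × 767 = 145 V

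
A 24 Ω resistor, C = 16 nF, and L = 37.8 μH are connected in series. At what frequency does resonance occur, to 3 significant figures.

ω₀ = 1/√(LC) = 1/√(3.78e-05 × 1.6e-08) = 1.286e+06 rad/s
f₀ = ω₀/(2π) = 205 kHz

205 kHz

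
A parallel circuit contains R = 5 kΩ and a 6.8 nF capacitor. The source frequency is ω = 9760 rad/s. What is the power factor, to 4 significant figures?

0.9491

X_C = 1/(ωC) = 15070 Ω
Parallel: admittances add. Y = 1/R + jωC
Y = (0.0002000 + j6.637e-05) S
|Y| = 0.0002107 S → |Z| = 1/|Y| = 4746 Ω, ∠Z = −∠Y = -18.36°
cos φ = cos(-18.36°) = 0.9491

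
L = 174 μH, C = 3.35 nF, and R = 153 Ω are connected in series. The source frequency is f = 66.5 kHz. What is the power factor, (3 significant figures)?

0.232

ω = 2πf = 417800 rad/s
X_L = ωL = 72.7 Ω
X_C = 1/(ωC) = 714 Ω
Net reactance X = X_L − X_C = -642 Ω
Z = 153 − j642 Ω
|Z| = √(153² + 642²) = 660 Ω
∠Z = arctan(-642/153) = -76.6°
cos φ = cos(-76.6°) = 0.232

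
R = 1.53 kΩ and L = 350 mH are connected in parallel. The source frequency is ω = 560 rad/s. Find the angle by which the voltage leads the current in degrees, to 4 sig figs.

X_L = ωL = 196.0 Ω
Parallel: admittances add. Y = 1/R + 1/(jωL)
Y = (0.0006536 − j0.005102) S
|Y| = 0.005144 S → |Z| = 1/|Y| = 194.4 Ω, ∠Z = −∠Y = 82.70°

82.70°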